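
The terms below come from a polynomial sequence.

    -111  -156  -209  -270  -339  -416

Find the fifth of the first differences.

-77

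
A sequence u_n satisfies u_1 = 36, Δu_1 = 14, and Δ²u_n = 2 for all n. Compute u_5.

Build the table forward from the leading diagonal:
Second differences: 2  2  2  2  2
First differences: 14  16  18  20  22
u: 36  50  66  84  104

104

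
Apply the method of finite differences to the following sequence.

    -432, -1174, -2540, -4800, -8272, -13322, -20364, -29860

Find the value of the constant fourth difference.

Δ: -742, -1366, -2260, -3472, -5050, -7042, -9496
Δ²: -624, -894, -1212, -1578, -1992, -2454
Δ³: -270, -318, -366, -414, -462
Δ⁴: -48, -48, -48, -48

-48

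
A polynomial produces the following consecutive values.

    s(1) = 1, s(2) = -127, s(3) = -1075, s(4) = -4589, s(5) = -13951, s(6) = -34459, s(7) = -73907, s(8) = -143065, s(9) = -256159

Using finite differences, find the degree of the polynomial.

5

-128, -948, -3514, -9362, -20508, -39448, -69158, -113094
-820, -2566, -5848, -11146, -18940, -29710, -43936
-1746, -3282, -5298, -7794, -10770, -14226
-1536, -2016, -2496, -2976, -3456
-480, -480, -480, -480
The fifth differences are constant, so the polynomial has degree 5.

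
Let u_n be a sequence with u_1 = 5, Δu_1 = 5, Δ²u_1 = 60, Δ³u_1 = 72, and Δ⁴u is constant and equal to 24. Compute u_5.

697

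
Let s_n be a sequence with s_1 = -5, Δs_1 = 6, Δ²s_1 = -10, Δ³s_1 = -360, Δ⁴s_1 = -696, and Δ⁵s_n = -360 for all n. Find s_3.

Build the table forward from the leading diagonal:
D5: -360, -360, -360
D4: -696, -1056, -1416
D3: -360, -1056, -2112
D2: -10, -370, -1426
D1: 6, -4, -374
s: -5, 1, -3

-3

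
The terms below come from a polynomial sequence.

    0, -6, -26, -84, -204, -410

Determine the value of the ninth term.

Δ: -6, -20, -58, -120, -206
Δ²: -14, -38, -62, -86
Δ³: -24, -24, -24
Constant third difference = -24, so extend:
-86 − 24 = -110;  -206 − 110 = -316;  -410 − 316 = -726
-110 − 24 = -134;  -316 − 134 = -450;  -726 − 450 = -1176
-134 − 24 = -158;  -450 − 158 = -608;  -1176 − 608 = -1784

-1784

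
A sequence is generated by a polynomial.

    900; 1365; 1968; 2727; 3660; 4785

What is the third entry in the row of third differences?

18

First differences: 465, 603, 759, 933, 1125
Second differences: 138, 156, 174, 192
Third differences: 18, 18, 18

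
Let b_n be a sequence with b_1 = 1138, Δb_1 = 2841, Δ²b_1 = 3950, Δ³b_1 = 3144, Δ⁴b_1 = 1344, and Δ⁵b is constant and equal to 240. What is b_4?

Build the table forward from the leading diagonal:
D5: 240, 240, 240, 240
D4: 1344, 1584, 1824, 2064
D3: 3144, 4488, 6072, 7896
D2: 3950, 7094, 11582, 17654
D1: 2841, 6791, 13885, 25467
b: 1138, 3979, 10770, 24655

24655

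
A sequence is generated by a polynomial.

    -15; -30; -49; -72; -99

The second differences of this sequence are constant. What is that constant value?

-4

D1: -15, -19, -23, -27
D2: -4, -4, -4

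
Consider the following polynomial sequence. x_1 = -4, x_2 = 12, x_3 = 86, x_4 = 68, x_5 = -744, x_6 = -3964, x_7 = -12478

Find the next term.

-30804

D1: 16  74  -18  -812  -3220  -8514
D2: 58  -92  -794  -2408  -5294
D3: -150  -702  -1614  -2886
D4: -552  -912  -1272
D5: -360  -360
Fifth differences constant at -360.
-1272 − 360 = -1632;  -2886 − 1632 = -4518;  -5294 − 4518 = -9812;  -8514 − 9812 = -18326;  -12478 − 18326 = -30804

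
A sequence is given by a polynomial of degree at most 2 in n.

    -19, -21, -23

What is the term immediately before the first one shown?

-17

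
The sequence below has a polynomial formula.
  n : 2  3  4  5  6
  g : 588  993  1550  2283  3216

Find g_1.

D1: 405, 557, 733, 933
D2: 152, 176, 200
D3: 24, 24
The third differences are constant at 24.
Work back: 152 − 24 = 128;  405 − 128 = 277;  588 − 277 = 311

311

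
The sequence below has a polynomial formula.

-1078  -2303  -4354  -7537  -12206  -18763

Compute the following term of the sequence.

D1: -1225 , -2051 , -3183 , -4669 , -6557
D2: -826 , -1132 , -1486 , -1888
D3: -306 , -354 , -402
D4: -48 , -48
The fourth differences are constant (-48).
-402 − 48 = -450;  -1888 − 450 = -2338;  -6557 − 2338 = -8895;  -18763 − 8895 = -27658

-27658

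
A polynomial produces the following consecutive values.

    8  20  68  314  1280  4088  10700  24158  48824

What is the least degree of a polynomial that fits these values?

5

D1: 12, 48, 246, 966, 2808, 6612, 13458, 24666
D2: 36, 198, 720, 1842, 3804, 6846, 11208
D3: 162, 522, 1122, 1962, 3042, 4362
D4: 360, 600, 840, 1080, 1320
D5: 240, 240, 240, 240
The fifth differences are constant, so the polynomial has degree 5.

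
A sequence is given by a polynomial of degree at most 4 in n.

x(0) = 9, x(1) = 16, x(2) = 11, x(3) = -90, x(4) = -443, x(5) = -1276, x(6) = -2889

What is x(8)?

7, -5, -101, -353, -833, -1613
-12, -96, -252, -480, -780
-84, -156, -228, -300
-72, -72, -72
Fourth differences constant at -72.
-300 − 72 = -372;  -780 − 372 = -1152;  -1613 − 1152 = -2765;  -2889 − 2765 = -5654
-372 − 72 = -444;  -1152 − 444 = -1596;  -2765 − 1596 = -4361;  -5654 − 4361 = -10015

-10015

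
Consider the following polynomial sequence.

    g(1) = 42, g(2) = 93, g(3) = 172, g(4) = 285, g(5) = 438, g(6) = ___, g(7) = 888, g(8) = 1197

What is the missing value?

Using the first 5 terms:
D1: 51, 79, 113, 153
D2: 28, 34, 40
D3: 6, 6
Constant third difference = 6.
Extend forward: 40 + 6 = 46;  153 + 46 = 199;  438 + 199 = 637

637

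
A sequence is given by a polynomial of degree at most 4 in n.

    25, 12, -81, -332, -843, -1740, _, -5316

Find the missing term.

Using the first 6 terms:
D1: -13  -93  -251  -511  -897
D2: -80  -158  -260  -386
D3: -78  -102  -126
D4: -24  -24
Constant fourth difference = -24.
Extend forward: -126 − 24 = -150;  -386 − 150 = -536;  -897 − 536 = -1433;  -1740 − 1433 = -3173

-3173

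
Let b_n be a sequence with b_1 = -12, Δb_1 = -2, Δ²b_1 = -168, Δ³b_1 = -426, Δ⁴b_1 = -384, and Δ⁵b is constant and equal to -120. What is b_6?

Build the table forward from the leading diagonal:
D5: -120, -120, -120, -120, -120, -120
D4: -384, -504, -624, -744, -864, -984
D3: -426, -810, -1314, -1938, -2682, -3546
D2: -168, -594, -1404, -2718, -4656, -7338
D1: -2, -170, -764, -2168, -4886, -9542
b: -12, -14, -184, -948, -3116, -8002

-8002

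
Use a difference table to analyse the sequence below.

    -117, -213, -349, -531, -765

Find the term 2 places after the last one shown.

-1413

Δ: -96, -136, -182, -234
Δ²: -40, -46, -52
Δ³: -6, -6
Third differences constant at -6.
-52 − 6 = -58;  -234 − 58 = -292;  -765 − 292 = -1057
-58 − 6 = -64;  -292 − 64 = -356;  -1057 − 356 = -1413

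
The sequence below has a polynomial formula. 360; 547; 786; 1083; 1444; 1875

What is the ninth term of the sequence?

187  239  297  361  431
52  58  64  70
6  6  6
Third differences constant at 6.
70 + 6 = 76;  431 + 76 = 507;  1875 + 507 = 2382
76 + 6 = 82;  507 + 82 = 589;  2382 + 589 = 2971
82 + 6 = 88;  589 + 88 = 677;  2971 + 677 = 3648

3648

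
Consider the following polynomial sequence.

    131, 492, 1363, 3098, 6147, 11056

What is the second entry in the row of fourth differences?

96

Δ: 361, 871, 1735, 3049, 4909
Δ²: 510, 864, 1314, 1860
Δ³: 354, 450, 546
Δ⁴: 96, 96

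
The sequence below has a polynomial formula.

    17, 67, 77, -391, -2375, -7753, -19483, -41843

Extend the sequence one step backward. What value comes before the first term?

5

50, 10, -468, -1984, -5378, -11730, -22360
-40, -478, -1516, -3394, -6352, -10630
-438, -1038, -1878, -2958, -4278
-600, -840, -1080, -1320
-240, -240, -240
The fifth differences are constant at -240.
Work back: -600 + 240 = -360;  -438 + 360 = -78;  -40 + 78 = 38;  50 − 38 = 12;  17 − 12 = 5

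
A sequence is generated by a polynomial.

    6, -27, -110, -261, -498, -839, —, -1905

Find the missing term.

-1302

Using the first 6 terms:
D1: -33  -83  -151  -237  -341
D2: -50  -68  -86  -104
D3: -18  -18  -18
Constant third difference = -18.
Extend forward: -104 − 18 = -122;  -341 − 122 = -463;  -839 − 463 = -1302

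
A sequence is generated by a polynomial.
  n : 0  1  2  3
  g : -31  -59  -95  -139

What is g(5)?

-251

-28 , -36 , -44
-8 , -8
Second differences constant at -8.
-44 − 8 = -52;  -139 − 52 = -191
-52 − 8 = -60;  -191 − 60 = -251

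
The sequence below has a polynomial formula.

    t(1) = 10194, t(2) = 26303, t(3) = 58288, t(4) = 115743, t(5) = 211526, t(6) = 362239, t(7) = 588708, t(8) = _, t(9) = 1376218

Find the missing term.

916463

Using the first 7 terms:
First differences: 16109  31985  57455  95783  150713  226469
Second differences: 15876  25470  38328  54930  75756
Third differences: 9594  12858  16602  20826
Fourth differences: 3264  3744  4224
Fifth differences: 480  480
Constant fifth difference = 480.
Extend forward: 4224 + 480 = 4704;  20826 + 4704 = 25530;  75756 + 25530 = 101286;  226469 + 101286 = 327755;  588708 + 327755 = 916463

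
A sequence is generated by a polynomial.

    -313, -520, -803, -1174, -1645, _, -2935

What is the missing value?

Using the first 5 terms:
First differences: -207, -283, -371, -471
Second differences: -76, -88, -100
Third differences: -12, -12
Constant third difference = -12.
Extend forward: -100 − 12 = -112;  -471 − 112 = -583;  -1645 − 583 = -2228

-2228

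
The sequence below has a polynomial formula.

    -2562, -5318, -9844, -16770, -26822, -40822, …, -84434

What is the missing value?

-59688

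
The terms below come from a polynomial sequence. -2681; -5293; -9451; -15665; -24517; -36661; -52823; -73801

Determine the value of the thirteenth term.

-2612, -4158, -6214, -8852, -12144, -16162, -20978
-1546, -2056, -2638, -3292, -4018, -4816
-510, -582, -654, -726, -798
-72, -72, -72, -72
The fourth differences are constant (-72).
-798 − 72 = -870;  -4816 − 870 = -5686;  -20978 − 5686 = -26664;  -73801 − 26664 = -100465
-870 − 72 = -942;  -5686 − 942 = -6628;  -26664 − 6628 = -33292;  -100465 − 33292 = -133757
-942 − 72 = -1014;  -6628 − 1014 = -7642;  -33292 − 7642 = -40934;  -133757 − 40934 = -174691
-1014 − 72 = -1086;  -7642 − 1086 = -8728;  -40934 − 8728 = -49662;  -174691 − 49662 = -224353
-1086 − 72 = -1158;  -8728 − 1158 = -9886;  -49662 − 9886 = -59548;  -224353 − 59548 = -283901

-283901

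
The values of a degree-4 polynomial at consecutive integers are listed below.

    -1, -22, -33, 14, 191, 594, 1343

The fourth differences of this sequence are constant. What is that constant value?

Δ: -21, -11, 47, 177, 403, 749
Δ²: 10, 58, 130, 226, 346
Δ³: 48, 72, 96, 120
Δ⁴: 24, 24, 24

24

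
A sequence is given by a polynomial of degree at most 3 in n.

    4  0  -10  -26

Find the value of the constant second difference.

-6

D1: -4, -10, -16
D2: -6, -6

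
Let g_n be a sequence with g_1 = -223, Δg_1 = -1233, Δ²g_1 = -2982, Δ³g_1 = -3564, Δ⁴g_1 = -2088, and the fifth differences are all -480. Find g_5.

Build the table forward from the leading diagonal:
D5: -480  -480  -480  -480  -480
D4: -2088  -2568  -3048  -3528  -4008
D3: -3564  -5652  -8220  -11268  -14796
D2: -2982  -6546  -12198  -20418  -31686
D1: -1233  -4215  -10761  -22959  -43377
g: -223  -1456  -5671  -16432  -39391

-39391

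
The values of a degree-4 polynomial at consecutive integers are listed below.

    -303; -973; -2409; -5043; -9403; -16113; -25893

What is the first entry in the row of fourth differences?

-96

Δ: -670, -1436, -2634, -4360, -6710, -9780
Δ²: -766, -1198, -1726, -2350, -3070
Δ³: -432, -528, -624, -720
Δ⁴: -96, -96, -96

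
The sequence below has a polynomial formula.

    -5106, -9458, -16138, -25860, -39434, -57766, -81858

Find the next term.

-4352, -6680, -9722, -13574, -18332, -24092
-2328, -3042, -3852, -4758, -5760
-714, -810, -906, -1002
-96, -96, -96
Fourth differences constant at -96.
-1002 − 96 = -1098;  -5760 − 1098 = -6858;  -24092 − 6858 = -30950;  -81858 − 30950 = -112808

-112808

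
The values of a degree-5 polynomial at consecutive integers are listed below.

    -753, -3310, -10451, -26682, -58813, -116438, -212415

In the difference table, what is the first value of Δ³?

-4506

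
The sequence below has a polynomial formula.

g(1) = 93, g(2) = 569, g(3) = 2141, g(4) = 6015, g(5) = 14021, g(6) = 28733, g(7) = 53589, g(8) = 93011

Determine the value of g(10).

238881

Δ: 476, 1572, 3874, 8006, 14712, 24856, 39422
Δ²: 1096, 2302, 4132, 6706, 10144, 14566
Δ³: 1206, 1830, 2574, 3438, 4422
Δ⁴: 624, 744, 864, 984
Δ⁵: 120, 120, 120
Fifth differences constant at 120.
984 + 120 = 1104;  4422 + 1104 = 5526;  14566 + 5526 = 20092;  39422 + 20092 = 59514;  93011 + 59514 = 152525
1104 + 120 = 1224;  5526 + 1224 = 6750;  20092 + 6750 = 26842;  59514 + 26842 = 86356;  152525 + 86356 = 238881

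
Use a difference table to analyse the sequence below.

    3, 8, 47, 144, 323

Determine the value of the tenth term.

First differences: 5  39  97  179
Second differences: 34  58  82
Third differences: 24  24
Constant third difference = 24, so extend:
82 + 24 = 106;  179 + 106 = 285;  323 + 285 = 608
106 + 24 = 130;  285 + 130 = 415;  608 + 415 = 1023
130 + 24 = 154;  415 + 154 = 569;  1023 + 569 = 1592
154 + 24 = 178;  569 + 178 = 747;  1592 + 747 = 2339
178 + 24 = 202;  747 + 202 = 949;  2339 + 949 = 3288

3288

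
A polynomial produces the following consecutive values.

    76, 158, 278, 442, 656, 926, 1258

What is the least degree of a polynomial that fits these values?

3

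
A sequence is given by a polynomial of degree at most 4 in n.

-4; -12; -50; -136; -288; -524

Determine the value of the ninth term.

D1: -8, -38, -86, -152, -236
D2: -30, -48, -66, -84
D3: -18, -18, -18
Constant third difference = -18, so extend:
-84 − 18 = -102;  -236 − 102 = -338;  -524 − 338 = -862
-102 − 18 = -120;  -338 − 120 = -458;  -862 − 458 = -1320
-120 − 18 = -138;  -458 − 138 = -596;  -1320 − 596 = -1916

-1916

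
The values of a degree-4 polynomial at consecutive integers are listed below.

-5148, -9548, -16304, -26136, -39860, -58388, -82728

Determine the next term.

-113984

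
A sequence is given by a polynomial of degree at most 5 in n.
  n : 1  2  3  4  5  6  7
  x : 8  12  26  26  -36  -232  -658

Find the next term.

D1: 4 , 14 , 0 , -62 , -196 , -426
D2: 10 , -14 , -62 , -134 , -230
D3: -24 , -48 , -72 , -96
D4: -24 , -24 , -24
Fourth differences constant at -24.
-96 − 24 = -120;  -230 − 120 = -350;  -426 − 350 = -776;  -658 − 776 = -1434

-1434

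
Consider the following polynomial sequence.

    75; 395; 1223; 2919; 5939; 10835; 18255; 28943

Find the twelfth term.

320, 828, 1696, 3020, 4896, 7420, 10688
508, 868, 1324, 1876, 2524, 3268
360, 456, 552, 648, 744
96, 96, 96, 96
Constant fourth difference = 96, so extend:
744 + 96 = 840;  3268 + 840 = 4108;  10688 + 4108 = 14796;  28943 + 14796 = 43739
840 + 96 = 936;  4108 + 936 = 5044;  14796 + 5044 = 19840;  43739 + 19840 = 63579
936 + 96 = 1032;  5044 + 1032 = 6076;  19840 + 6076 = 25916;  63579 + 25916 = 89495
1032 + 96 = 1128;  6076 + 1128 = 7204;  25916 + 7204 = 33120;  89495 + 33120 = 122615

122615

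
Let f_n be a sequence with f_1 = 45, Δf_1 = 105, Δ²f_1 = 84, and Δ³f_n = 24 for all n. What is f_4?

Build the table forward from the leading diagonal:
Δ³: 24  24  24  24
Δ²: 84  108  132  156
Δ: 105  189  297  429
f: 45  150  339  636

636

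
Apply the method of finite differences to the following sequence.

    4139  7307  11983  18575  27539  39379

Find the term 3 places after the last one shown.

97915

First differences: 3168 , 4676 , 6592 , 8964 , 11840
Second differences: 1508 , 1916 , 2372 , 2876
Third differences: 408 , 456 , 504
Fourth differences: 48 , 48
Constant fourth difference = 48, so extend:
504 + 48 = 552;  2876 + 552 = 3428;  11840 + 3428 = 15268;  39379 + 15268 = 54647
552 + 48 = 600;  3428 + 600 = 4028;  15268 + 4028 = 19296;  54647 + 19296 = 73943
600 + 48 = 648;  4028 + 648 = 4676;  19296 + 4676 = 23972;  73943 + 23972 = 97915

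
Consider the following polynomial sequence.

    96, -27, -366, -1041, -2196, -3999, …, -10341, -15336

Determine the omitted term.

-6642

Using the first 6 terms:
D1: -123, -339, -675, -1155, -1803
D2: -216, -336, -480, -648
D3: -120, -144, -168
D4: -24, -24
Constant fourth difference = -24.
Extend forward: -168 − 24 = -192;  -648 − 192 = -840;  -1803 − 840 = -2643;  -3999 − 2643 = -6642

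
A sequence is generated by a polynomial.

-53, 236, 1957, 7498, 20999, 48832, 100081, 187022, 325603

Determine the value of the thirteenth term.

1870687

First differences: 289, 1721, 5541, 13501, 27833, 51249, 86941, 138581
Second differences: 1432, 3820, 7960, 14332, 23416, 35692, 51640
Third differences: 2388, 4140, 6372, 9084, 12276, 15948
Fourth differences: 1752, 2232, 2712, 3192, 3672
Fifth differences: 480, 480, 480, 480
Fifth differences constant at 480.
3672 + 480 = 4152;  15948 + 4152 = 20100;  51640 + 20100 = 71740;  138581 + 71740 = 210321;  325603 + 210321 = 535924
4152 + 480 = 4632;  20100 + 4632 = 24732;  71740 + 24732 = 96472;  210321 + 96472 = 306793;  535924 + 306793 = 842717
4632 + 480 = 5112;  24732 + 5112 = 29844;  96472 + 29844 = 126316;  306793 + 126316 = 433109;  842717 + 433109 = 1275826
5112 + 480 = 5592;  29844 + 5592 = 35436;  126316 + 35436 = 161752;  433109 + 161752 = 594861;  1275826 + 594861 = 1870687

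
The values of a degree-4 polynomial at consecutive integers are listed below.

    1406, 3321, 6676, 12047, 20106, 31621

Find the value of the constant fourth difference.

96

Δ: 1915, 3355, 5371, 8059, 11515
Δ²: 1440, 2016, 2688, 3456
Δ³: 576, 672, 768
Δ⁴: 96, 96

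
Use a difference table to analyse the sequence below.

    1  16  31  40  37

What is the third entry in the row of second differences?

Δ: 15, 15, 9, -3
Δ²: 0, -6, -12
Δ³: -6, -6

-12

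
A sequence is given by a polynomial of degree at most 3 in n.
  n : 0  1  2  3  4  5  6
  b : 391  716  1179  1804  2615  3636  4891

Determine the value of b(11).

15516

D1: 325  463  625  811  1021  1255
D2: 138  162  186  210  234
D3: 24  24  24  24
Third differences constant at 24.
234 + 24 = 258;  1255 + 258 = 1513;  4891 + 1513 = 6404
258 + 24 = 282;  1513 + 282 = 1795;  6404 + 1795 = 8199
282 + 24 = 306;  1795 + 306 = 2101;  8199 + 2101 = 10300
306 + 24 = 330;  2101 + 330 = 2431;  10300 + 2431 = 12731
330 + 24 = 354;  2431 + 354 = 2785;  12731 + 2785 = 15516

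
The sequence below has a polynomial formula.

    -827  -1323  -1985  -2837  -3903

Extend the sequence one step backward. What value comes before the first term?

Δ: -496  -662  -852  -1066
Δ²: -166  -190  -214
Δ³: -24  -24
The third differences are constant at -24.
Work back: -166 + 24 = -142;  -496 + 142 = -354;  -827 + 354 = -473

-473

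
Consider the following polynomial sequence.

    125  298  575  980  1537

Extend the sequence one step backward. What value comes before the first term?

First differences: 173, 277, 405, 557
Second differences: 104, 128, 152
Third differences: 24, 24
The third differences are constant at 24.
Work back: 104 − 24 = 80;  173 − 80 = 93;  125 − 93 = 32

32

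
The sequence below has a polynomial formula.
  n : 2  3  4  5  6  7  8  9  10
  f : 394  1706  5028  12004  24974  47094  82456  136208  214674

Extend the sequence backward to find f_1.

24

Δ: 1312, 3322, 6976, 12970, 22120, 35362, 53752, 78466
Δ²: 2010, 3654, 5994, 9150, 13242, 18390, 24714
Δ³: 1644, 2340, 3156, 4092, 5148, 6324
Δ⁴: 696, 816, 936, 1056, 1176
Δ⁵: 120, 120, 120, 120
The fifth differences are constant at 120.
Work back: 696 − 120 = 576;  1644 − 576 = 1068;  2010 − 1068 = 942;  1312 − 942 = 370;  394 − 370 = 24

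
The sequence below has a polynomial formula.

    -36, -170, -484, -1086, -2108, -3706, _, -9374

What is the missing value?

-6060

Using the first 6 terms:
First differences: -134, -314, -602, -1022, -1598
Second differences: -180, -288, -420, -576
Third differences: -108, -132, -156
Fourth differences: -24, -24
Constant fourth difference = -24.
Extend forward: -156 − 24 = -180;  -576 − 180 = -756;  -1598 − 756 = -2354;  -3706 − 2354 = -6060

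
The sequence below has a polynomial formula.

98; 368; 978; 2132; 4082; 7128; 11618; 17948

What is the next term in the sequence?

26562

D1: 270, 610, 1154, 1950, 3046, 4490, 6330
D2: 340, 544, 796, 1096, 1444, 1840
D3: 204, 252, 300, 348, 396
D4: 48, 48, 48, 48
Constant fourth difference = 48, so extend:
396 + 48 = 444;  1840 + 444 = 2284;  6330 + 2284 = 8614;  17948 + 8614 = 26562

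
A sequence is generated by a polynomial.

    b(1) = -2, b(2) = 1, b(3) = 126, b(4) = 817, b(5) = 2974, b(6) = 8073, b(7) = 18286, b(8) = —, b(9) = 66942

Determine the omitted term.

Using the first 7 terms:
D1: 3, 125, 691, 2157, 5099, 10213
D2: 122, 566, 1466, 2942, 5114
D3: 444, 900, 1476, 2172
D4: 456, 576, 696
D5: 120, 120
Constant fifth difference = 120.
Extend forward: 696 + 120 = 816;  2172 + 816 = 2988;  5114 + 2988 = 8102;  10213 + 8102 = 18315;  18286 + 18315 = 36601

36601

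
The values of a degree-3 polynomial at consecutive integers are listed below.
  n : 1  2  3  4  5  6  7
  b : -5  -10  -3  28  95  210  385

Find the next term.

632

Δ: -5  7  31  67  115  175
Δ²: 12  24  36  48  60
Δ³: 12  12  12  12
The third differences are constant (12).
60 + 12 = 72;  175 + 72 = 247;  385 + 247 = 632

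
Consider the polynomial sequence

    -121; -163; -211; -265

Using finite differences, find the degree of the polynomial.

2

Δ: -42, -48, -54
Δ²: -6, -6
The second differences are constant, so the polynomial has degree 2.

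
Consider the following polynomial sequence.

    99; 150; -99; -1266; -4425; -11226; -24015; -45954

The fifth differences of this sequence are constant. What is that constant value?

-120

Δ: 51, -249, -1167, -3159, -6801, -12789, -21939
Δ²: -300, -918, -1992, -3642, -5988, -9150
Δ³: -618, -1074, -1650, -2346, -3162
Δ⁴: -456, -576, -696, -816
Δ⁵: -120, -120, -120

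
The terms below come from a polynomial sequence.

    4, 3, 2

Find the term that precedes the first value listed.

First differences: -1, -1
The first differences are constant at -1.
Work back: 4 + 1 = 5

5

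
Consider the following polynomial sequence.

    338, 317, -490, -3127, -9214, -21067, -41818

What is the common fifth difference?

-120

D1: -21, -807, -2637, -6087, -11853, -20751
D2: -786, -1830, -3450, -5766, -8898
D3: -1044, -1620, -2316, -3132
D4: -576, -696, -816
D5: -120, -120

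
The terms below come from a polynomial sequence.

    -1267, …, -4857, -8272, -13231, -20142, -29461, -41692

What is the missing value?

Using the last 6 terms:
-3415  -4959  -6911  -9319  -12231
-1544  -1952  -2408  -2912
-408  -456  -504
-48  -48
Constant fourth difference = -48.
Extend backward: -408 + 48 = -360;  -1544 + 360 = -1184;  -3415 + 1184 = -2231;  -4857 + 2231 = -2626

-2626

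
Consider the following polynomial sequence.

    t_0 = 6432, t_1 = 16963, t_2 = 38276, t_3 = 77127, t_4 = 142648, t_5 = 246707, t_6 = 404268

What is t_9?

D1: 10531, 21313, 38851, 65521, 104059, 157561
D2: 10782, 17538, 26670, 38538, 53502
D3: 6756, 9132, 11868, 14964
D4: 2376, 2736, 3096
D5: 360, 360
The fifth differences are constant (360).
3096 + 360 = 3456;  14964 + 3456 = 18420;  53502 + 18420 = 71922;  157561 + 71922 = 229483;  404268 + 229483 = 633751
3456 + 360 = 3816;  18420 + 3816 = 22236;  71922 + 22236 = 94158;  229483 + 94158 = 323641;  633751 + 323641 = 957392
3816 + 360 = 4176;  22236 + 4176 = 26412;  94158 + 26412 = 120570;  323641 + 120570 = 444211;  957392 + 444211 = 1401603

1401603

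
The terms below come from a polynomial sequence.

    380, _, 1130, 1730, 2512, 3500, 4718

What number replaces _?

Using the last 5 terms:
First differences: 600, 782, 988, 1218
Second differences: 182, 206, 230
Third differences: 24, 24
Constant third difference = 24.
Extend backward: 182 − 24 = 158;  600 − 158 = 442;  1130 − 442 = 688

688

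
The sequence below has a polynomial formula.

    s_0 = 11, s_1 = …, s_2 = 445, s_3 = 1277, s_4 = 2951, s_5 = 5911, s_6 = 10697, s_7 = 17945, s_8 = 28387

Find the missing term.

Using the last 7 terms:
Δ: 832, 1674, 2960, 4786, 7248, 10442
Δ²: 842, 1286, 1826, 2462, 3194
Δ³: 444, 540, 636, 732
Δ⁴: 96, 96, 96
Constant fourth difference = 96.
Extend backward: 444 − 96 = 348;  842 − 348 = 494;  832 − 494 = 338;  445 − 338 = 107

107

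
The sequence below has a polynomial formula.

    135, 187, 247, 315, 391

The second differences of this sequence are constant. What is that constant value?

First differences: 52, 60, 68, 76
Second differences: 8, 8, 8

8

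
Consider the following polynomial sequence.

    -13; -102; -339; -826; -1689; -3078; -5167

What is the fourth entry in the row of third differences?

-174

First differences: -89, -237, -487, -863, -1389, -2089
Second differences: -148, -250, -376, -526, -700
Third differences: -102, -126, -150, -174
Fourth differences: -24, -24, -24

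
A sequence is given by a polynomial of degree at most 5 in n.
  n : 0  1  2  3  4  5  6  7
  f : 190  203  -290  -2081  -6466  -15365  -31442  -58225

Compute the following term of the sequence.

-100226

First differences: 13, -493, -1791, -4385, -8899, -16077, -26783
Second differences: -506, -1298, -2594, -4514, -7178, -10706
Third differences: -792, -1296, -1920, -2664, -3528
Fourth differences: -504, -624, -744, -864
Fifth differences: -120, -120, -120
The fifth differences are constant (-120).
-864 − 120 = -984;  -3528 − 984 = -4512;  -10706 − 4512 = -15218;  -26783 − 15218 = -42001;  -58225 − 42001 = -100226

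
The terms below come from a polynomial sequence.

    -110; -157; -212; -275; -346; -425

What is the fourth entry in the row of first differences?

-71

First differences: -47, -55, -63, -71, -79
Second differences: -8, -8, -8, -8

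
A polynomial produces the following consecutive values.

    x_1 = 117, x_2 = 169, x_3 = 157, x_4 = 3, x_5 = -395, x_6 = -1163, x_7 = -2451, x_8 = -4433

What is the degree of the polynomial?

D1: 52, -12, -154, -398, -768, -1288, -1982
D2: -64, -142, -244, -370, -520, -694
D3: -78, -102, -126, -150, -174
D4: -24, -24, -24, -24
The fourth differences are constant, so the polynomial has degree 4.

4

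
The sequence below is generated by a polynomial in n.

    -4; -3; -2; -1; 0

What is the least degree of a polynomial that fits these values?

D1: 1, 1, 1, 1
The first differences are constant, so the polynomial has degree 1.

1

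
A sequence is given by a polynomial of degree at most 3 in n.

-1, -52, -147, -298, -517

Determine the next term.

First differences: -51, -95, -151, -219
Second differences: -44, -56, -68
Third differences: -12, -12
The third differences are constant (-12).
-68 − 12 = -80;  -219 − 80 = -299;  -517 − 299 = -816

-816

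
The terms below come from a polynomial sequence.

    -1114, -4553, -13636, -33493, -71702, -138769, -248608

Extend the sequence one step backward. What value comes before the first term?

D1: -3439  -9083  -19857  -38209  -67067  -109839
D2: -5644  -10774  -18352  -28858  -42772
D3: -5130  -7578  -10506  -13914
D4: -2448  -2928  -3408
D5: -480  -480
The fifth differences are constant at -480.
Work back: -2448 + 480 = -1968;  -5130 + 1968 = -3162;  -5644 + 3162 = -2482;  -3439 + 2482 = -957;  -1114 + 957 = -157

-157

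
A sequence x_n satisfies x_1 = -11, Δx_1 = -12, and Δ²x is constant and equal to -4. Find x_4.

-59

Build the table forward from the leading diagonal:
D2: -4  -4  -4  -4
D1: -12  -16  -20  -24
x: -11  -23  -39  -59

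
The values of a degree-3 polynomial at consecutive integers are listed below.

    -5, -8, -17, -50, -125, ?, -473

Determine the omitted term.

-260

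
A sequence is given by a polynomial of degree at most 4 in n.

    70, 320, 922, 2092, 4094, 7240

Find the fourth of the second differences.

1144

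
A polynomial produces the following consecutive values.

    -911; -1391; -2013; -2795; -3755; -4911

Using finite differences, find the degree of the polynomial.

-480, -622, -782, -960, -1156
-142, -160, -178, -196
-18, -18, -18
The third differences are constant, so the polynomial has degree 3.

3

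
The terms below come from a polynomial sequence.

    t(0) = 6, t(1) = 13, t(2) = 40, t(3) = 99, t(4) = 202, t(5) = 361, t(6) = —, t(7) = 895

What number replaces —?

Using the first 6 terms:
D1: 7  27  59  103  159
D2: 20  32  44  56
D3: 12  12  12
Constant third difference = 12.
Extend forward: 56 + 12 = 68;  159 + 68 = 227;  361 + 227 = 588

588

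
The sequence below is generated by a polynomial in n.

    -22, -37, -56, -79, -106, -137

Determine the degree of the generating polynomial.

2

First differences: -15, -19, -23, -27, -31
Second differences: -4, -4, -4, -4
The second differences are constant, so the polynomial has degree 2.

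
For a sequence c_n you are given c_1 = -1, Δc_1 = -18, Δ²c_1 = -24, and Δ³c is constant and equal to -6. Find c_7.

Build the table forward from the leading diagonal:
Third differences: -6, -6, -6, -6, -6, -6, -6
Second differences: -24, -30, -36, -42, -48, -54, -60
First differences: -18, -42, -72, -108, -150, -198, -252
c: -1, -19, -61, -133, -241, -391, -589

-589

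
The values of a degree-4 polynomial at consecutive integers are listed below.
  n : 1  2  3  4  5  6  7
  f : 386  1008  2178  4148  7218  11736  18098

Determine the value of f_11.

71586

First differences: 622, 1170, 1970, 3070, 4518, 6362
Second differences: 548, 800, 1100, 1448, 1844
Third differences: 252, 300, 348, 396
Fourth differences: 48, 48, 48
Constant fourth difference = 48, so extend:
396 + 48 = 444;  1844 + 444 = 2288;  6362 + 2288 = 8650;  18098 + 8650 = 26748
444 + 48 = 492;  2288 + 492 = 2780;  8650 + 2780 = 11430;  26748 + 11430 = 38178
492 + 48 = 540;  2780 + 540 = 3320;  11430 + 3320 = 14750;  38178 + 14750 = 52928
540 + 48 = 588;  3320 + 588 = 3908;  14750 + 3908 = 18658;  52928 + 18658 = 71586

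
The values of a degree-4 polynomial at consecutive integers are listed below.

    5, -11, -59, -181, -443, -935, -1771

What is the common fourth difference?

D1: -16, -48, -122, -262, -492, -836
D2: -32, -74, -140, -230, -344
D3: -42, -66, -90, -114
D4: -24, -24, -24

-24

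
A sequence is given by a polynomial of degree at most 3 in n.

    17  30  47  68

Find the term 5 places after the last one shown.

D1: 13, 17, 21
D2: 4, 4
Constant second difference = 4, so extend:
21 + 4 = 25;  68 + 25 = 93
25 + 4 = 29;  93 + 29 = 122
29 + 4 = 33;  122 + 33 = 155
33 + 4 = 37;  155 + 37 = 192
37 + 4 = 41;  192 + 41 = 233

233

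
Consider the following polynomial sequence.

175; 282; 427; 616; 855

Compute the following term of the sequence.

107, 145, 189, 239
38, 44, 50
6, 6
Third differences constant at 6.
50 + 6 = 56;  239 + 56 = 295;  855 + 295 = 1150

1150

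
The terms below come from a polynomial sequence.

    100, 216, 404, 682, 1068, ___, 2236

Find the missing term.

1580

Using the first 5 terms:
D1: 116, 188, 278, 386
D2: 72, 90, 108
D3: 18, 18
Constant third difference = 18.
Extend forward: 108 + 18 = 126;  386 + 126 = 512;  1068 + 512 = 1580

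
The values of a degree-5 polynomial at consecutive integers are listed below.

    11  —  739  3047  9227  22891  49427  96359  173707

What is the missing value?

107

Using the last 7 terms:
2308, 6180, 13664, 26536, 46932, 77348
3872, 7484, 12872, 20396, 30416
3612, 5388, 7524, 10020
1776, 2136, 2496
360, 360
Constant fifth difference = 360.
Extend backward: 1776 − 360 = 1416;  3612 − 1416 = 2196;  3872 − 2196 = 1676;  2308 − 1676 = 632;  739 − 632 = 107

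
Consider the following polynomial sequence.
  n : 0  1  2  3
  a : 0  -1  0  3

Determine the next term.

Δ: -1, 1, 3
Δ²: 2, 2
Second differences constant at 2.
3 + 2 = 5;  3 + 5 = 8

8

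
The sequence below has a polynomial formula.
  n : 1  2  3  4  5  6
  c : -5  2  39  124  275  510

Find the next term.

7, 37, 85, 151, 235
30, 48, 66, 84
18, 18, 18
Constant third difference = 18, so extend:
84 + 18 = 102;  235 + 102 = 337;  510 + 337 = 847

847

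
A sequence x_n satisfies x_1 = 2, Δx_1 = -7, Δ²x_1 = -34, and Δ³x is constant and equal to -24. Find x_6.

-613

Build the table forward from the leading diagonal:
D3: -24  -24  -24  -24  -24  -24
D2: -34  -58  -82  -106  -130  -154
D1: -7  -41  -99  -181  -287  -417
x: 2  -5  -46  -145  -326  -613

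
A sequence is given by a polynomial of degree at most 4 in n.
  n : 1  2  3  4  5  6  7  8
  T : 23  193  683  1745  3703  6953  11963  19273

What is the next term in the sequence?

29495

First differences: 170 , 490 , 1062 , 1958 , 3250 , 5010 , 7310
Second differences: 320 , 572 , 896 , 1292 , 1760 , 2300
Third differences: 252 , 324 , 396 , 468 , 540
Fourth differences: 72 , 72 , 72 , 72
The fourth differences are constant (72).
540 + 72 = 612;  2300 + 612 = 2912;  7310 + 2912 = 10222;  19273 + 10222 = 29495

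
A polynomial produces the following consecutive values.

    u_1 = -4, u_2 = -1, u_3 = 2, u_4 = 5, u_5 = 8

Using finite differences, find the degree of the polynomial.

3, 3, 3, 3
The first differences are constant, so the polynomial has degree 1.

1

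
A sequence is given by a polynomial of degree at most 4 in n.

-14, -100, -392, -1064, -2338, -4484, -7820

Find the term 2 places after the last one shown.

-19574

-86 , -292 , -672 , -1274 , -2146 , -3336
-206 , -380 , -602 , -872 , -1190
-174 , -222 , -270 , -318
-48 , -48 , -48
Fourth differences constant at -48.
-318 − 48 = -366;  -1190 − 366 = -1556;  -3336 − 1556 = -4892;  -7820 − 4892 = -12712
-366 − 48 = -414;  -1556 − 414 = -1970;  -4892 − 1970 = -6862;  -12712 − 6862 = -19574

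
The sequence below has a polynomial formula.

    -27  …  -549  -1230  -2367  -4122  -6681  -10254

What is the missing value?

-186

Using the last 6 terms:
First differences: -681, -1137, -1755, -2559, -3573
Second differences: -456, -618, -804, -1014
Third differences: -162, -186, -210
Fourth differences: -24, -24
Constant fourth difference = -24.
Extend backward: -162 + 24 = -138;  -456 + 138 = -318;  -681 + 318 = -363;  -549 + 363 = -186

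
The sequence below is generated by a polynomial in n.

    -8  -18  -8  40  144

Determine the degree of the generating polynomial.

3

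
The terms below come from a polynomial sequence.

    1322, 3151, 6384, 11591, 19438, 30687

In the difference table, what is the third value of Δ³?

Δ: 1829, 3233, 5207, 7847, 11249
Δ²: 1404, 1974, 2640, 3402
Δ³: 570, 666, 762
Δ⁴: 96, 96

762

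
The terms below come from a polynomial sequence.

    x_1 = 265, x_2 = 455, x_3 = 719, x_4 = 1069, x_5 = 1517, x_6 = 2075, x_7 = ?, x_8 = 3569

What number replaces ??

Using the first 6 terms:
First differences: 190  264  350  448  558
Second differences: 74  86  98  110
Third differences: 12  12  12
Constant third difference = 12.
Extend forward: 110 + 12 = 122;  558 + 122 = 680;  2075 + 680 = 2755

2755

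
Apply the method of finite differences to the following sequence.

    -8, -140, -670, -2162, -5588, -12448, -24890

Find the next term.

Δ: -132, -530, -1492, -3426, -6860, -12442
Δ²: -398, -962, -1934, -3434, -5582
Δ³: -564, -972, -1500, -2148
Δ⁴: -408, -528, -648
Δ⁵: -120, -120
Constant fifth difference = -120, so extend:
-648 − 120 = -768;  -2148 − 768 = -2916;  -5582 − 2916 = -8498;  -12442 − 8498 = -20940;  -24890 − 20940 = -45830

-45830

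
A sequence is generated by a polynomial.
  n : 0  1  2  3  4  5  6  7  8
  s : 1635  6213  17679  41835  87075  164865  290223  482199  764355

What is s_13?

First differences: 4578  11466  24156  45240  77790  125358  191976  282156
Second differences: 6888  12690  21084  32550  47568  66618  90180
Third differences: 5802  8394  11466  15018  19050  23562
Fourth differences: 2592  3072  3552  4032  4512
Fifth differences: 480  480  480  480
The fifth differences are constant (480).
4512 + 480 = 4992;  23562 + 4992 = 28554;  90180 + 28554 = 118734;  282156 + 118734 = 400890;  764355 + 400890 = 1165245
4992 + 480 = 5472;  28554 + 5472 = 34026;  118734 + 34026 = 152760;  400890 + 152760 = 553650;  1165245 + 553650 = 1718895
5472 + 480 = 5952;  34026 + 5952 = 39978;  152760 + 39978 = 192738;  553650 + 192738 = 746388;  1718895 + 746388 = 2465283
5952 + 480 = 6432;  39978 + 6432 = 46410;  192738 + 46410 = 239148;  746388 + 239148 = 985536;  2465283 + 985536 = 3450819
6432 + 480 = 6912;  46410 + 6912 = 53322;  239148 + 53322 = 292470;  985536 + 292470 = 1278006;  3450819 + 1278006 = 4728825

4728825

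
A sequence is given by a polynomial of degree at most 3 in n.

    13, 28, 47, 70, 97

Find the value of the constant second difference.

4

First differences: 15, 19, 23, 27
Second differences: 4, 4, 4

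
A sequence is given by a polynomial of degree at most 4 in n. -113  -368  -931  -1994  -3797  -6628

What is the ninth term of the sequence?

D1: -255, -563, -1063, -1803, -2831
D2: -308, -500, -740, -1028
D3: -192, -240, -288
D4: -48, -48
Constant fourth difference = -48, so extend:
-288 − 48 = -336;  -1028 − 336 = -1364;  -2831 − 1364 = -4195;  -6628 − 4195 = -10823
-336 − 48 = -384;  -1364 − 384 = -1748;  -4195 − 1748 = -5943;  -10823 − 5943 = -16766
-384 − 48 = -432;  -1748 − 432 = -2180;  -5943 − 2180 = -8123;  -16766 − 8123 = -24889

-24889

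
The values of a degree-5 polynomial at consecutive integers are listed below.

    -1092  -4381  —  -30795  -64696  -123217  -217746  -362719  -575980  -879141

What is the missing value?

-12814

Using the last 7 terms:
D1: -33901, -58521, -94529, -144973, -213261, -303161
D2: -24620, -36008, -50444, -68288, -89900
D3: -11388, -14436, -17844, -21612
D4: -3048, -3408, -3768
D5: -360, -360
Constant fifth difference = -360.
Extend backward: -3048 + 360 = -2688;  -11388 + 2688 = -8700;  -24620 + 8700 = -15920;  -33901 + 15920 = -17981;  -30795 + 17981 = -12814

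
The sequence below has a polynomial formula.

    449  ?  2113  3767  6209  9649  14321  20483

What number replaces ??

1061

Using the last 6 terms:
First differences: 1654, 2442, 3440, 4672, 6162
Second differences: 788, 998, 1232, 1490
Third differences: 210, 234, 258
Fourth differences: 24, 24
Constant fourth difference = 24.
Extend backward: 210 − 24 = 186;  788 − 186 = 602;  1654 − 602 = 1052;  2113 − 1052 = 1061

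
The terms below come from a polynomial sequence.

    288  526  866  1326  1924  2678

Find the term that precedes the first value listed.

134

Δ: 238  340  460  598  754
Δ²: 102  120  138  156
Δ³: 18  18  18
The third differences are constant at 18.
Work back: 102 − 18 = 84;  238 − 84 = 154;  288 − 154 = 134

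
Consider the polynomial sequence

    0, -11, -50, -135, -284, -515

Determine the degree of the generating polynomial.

Δ: -11, -39, -85, -149, -231
Δ²: -28, -46, -64, -82
Δ³: -18, -18, -18
The third differences are constant, so the polynomial has degree 3.

3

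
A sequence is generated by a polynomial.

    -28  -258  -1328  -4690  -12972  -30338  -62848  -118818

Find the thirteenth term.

-1244908

First differences: -230  -1070  -3362  -8282  -17366  -32510  -55970
Second differences: -840  -2292  -4920  -9084  -15144  -23460
Third differences: -1452  -2628  -4164  -6060  -8316
Fourth differences: -1176  -1536  -1896  -2256
Fifth differences: -360  -360  -360
Constant fifth difference = -360, so extend:
-2256 − 360 = -2616;  -8316 − 2616 = -10932;  -23460 − 10932 = -34392;  -55970 − 34392 = -90362;  -118818 − 90362 = -209180
-2616 − 360 = -2976;  -10932 − 2976 = -13908;  -34392 − 13908 = -48300;  -90362 − 48300 = -138662;  -209180 − 138662 = -347842
-2976 − 360 = -3336;  -13908 − 3336 = -17244;  -48300 − 17244 = -65544;  -138662 − 65544 = -204206;  -347842 − 204206 = -552048
-3336 − 360 = -3696;  -17244 − 3696 = -20940;  -65544 − 20940 = -86484;  -204206 − 86484 = -290690;  -552048 − 290690 = -842738
-3696 − 360 = -4056;  -20940 − 4056 = -24996;  -86484 − 24996 = -111480;  -290690 − 111480 = -402170;  -842738 − 402170 = -1244908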